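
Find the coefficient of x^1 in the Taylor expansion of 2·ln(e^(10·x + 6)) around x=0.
Expand to order 1: 2·ln(e^(10·x + 6)) = 20·x + 12 + O(x^2).
The coefficient of x^1 is 20.

Final answer: 20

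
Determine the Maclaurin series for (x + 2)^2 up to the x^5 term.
x^2 + 4·x + 4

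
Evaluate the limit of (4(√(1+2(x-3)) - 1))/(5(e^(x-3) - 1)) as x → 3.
Both numerator and denominator → 0 as x → 3; this is a 0/0 indeterminate form.
Expand each to leading order near x = 3: numerator ~ 4·(x - 3), denominator ~ 5·(x - 3).
The limit of the ratio is 4/5.

Final answer: 4/5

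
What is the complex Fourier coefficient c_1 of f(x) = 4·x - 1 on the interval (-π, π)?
Compute the real Fourier coefficients first: a_1 = 0, b_1 = 8.
Then c_1 = (a_1 − i·b_1)/2 = -4·i.

Final answer: -4·i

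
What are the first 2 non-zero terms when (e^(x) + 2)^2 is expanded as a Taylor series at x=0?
6·x + 9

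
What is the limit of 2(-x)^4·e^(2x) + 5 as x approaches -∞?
The product is a 0·∞ indeterminate form at x → -∞.
Rewrite the product as 2(-x)^4 / e^(-2x) (an ∞/∞ form) and apply L'Hôpital, or use the standard hierarchy e^(2|x|) ≫ |(-x)^4| as x → -∞.
The indeterminate product → 0, so the limit = 5.

Final answer: 5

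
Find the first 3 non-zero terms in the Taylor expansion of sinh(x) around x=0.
x^5/120 + x^3/6 + x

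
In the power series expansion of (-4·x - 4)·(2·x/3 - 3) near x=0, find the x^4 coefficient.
Expand to order 4: (-4·x - 4)·(2·x/3 - 3) = -8·x^2/3 + 28·x/3 + 12 + O(x^5).
The coefficient of x^4 is 0.

Final answer: 0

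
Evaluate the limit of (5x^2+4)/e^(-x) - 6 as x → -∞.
The quotient is an ∞/∞ indeterminate form as x → -∞.
Compare growth rates of the dominant terms (exponentials ≫ polynomials ≫ logarithms), or apply L'Hôpital's rule; the quotient → 0.
Adding the constant: 0 - 6 = -6. Limit = -6.

Final answer: -6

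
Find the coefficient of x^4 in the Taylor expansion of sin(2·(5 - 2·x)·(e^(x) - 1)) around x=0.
Expand to order 4: sin(2·(5 - 2·x)·(e^(x) - 1)) = -201·x^4/4 - 167·x^3 + x^2 + 10·x + O(x^5).
The coefficient of x^4 is -201/4.

Final answer: -201/4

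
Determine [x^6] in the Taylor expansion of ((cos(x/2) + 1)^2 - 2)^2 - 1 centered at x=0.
Expand to order 6: ((cos(x/2) + 1)^2 - 2)^2 - 1 = -167·x^6/5760 + 17·x^4/48 - 2·x^2 + 3 + O(x^7).
The coefficient of x^6 is -167/5760.

Final answer: -167/5760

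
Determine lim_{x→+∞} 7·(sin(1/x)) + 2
Evaluate the dominant behaviour as x → +∞; each term tends to a finite value or vanishes.
Limit = 2.

Final answer: 2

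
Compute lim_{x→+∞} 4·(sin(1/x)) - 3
Evaluate the dominant behaviour as x → +∞; each term tends to a finite value or vanishes.
Limit = -3.

Final answer: -3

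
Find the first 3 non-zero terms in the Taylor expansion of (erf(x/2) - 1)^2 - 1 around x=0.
x^3/(6·√(π)) + x^2/π - 2·x/√(π)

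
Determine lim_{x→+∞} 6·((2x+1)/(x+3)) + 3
Evaluate the dominant behaviour as x → +∞; each term tends to a finite value or vanishes.
Limit = 15.

Final answer: 15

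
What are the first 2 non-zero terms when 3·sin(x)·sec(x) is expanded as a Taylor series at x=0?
x^3 + 3·x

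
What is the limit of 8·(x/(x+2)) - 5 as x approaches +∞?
Evaluate the dominant behaviour as x → +∞; each term tends to a finite value or vanishes.
Limit = 3.

Final answer: 3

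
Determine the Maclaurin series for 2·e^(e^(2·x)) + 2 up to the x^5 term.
416·e·x^5/15 + 20·e·x^4 + 40·e·x^3/3 + 8·e·x^2 + 4·e·x + 2 + 2·e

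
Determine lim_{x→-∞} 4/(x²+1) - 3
Evaluate the dominant behaviour as x → -∞; each term tends to a finite value or vanishes.
Limit = -3.

Final answer: -3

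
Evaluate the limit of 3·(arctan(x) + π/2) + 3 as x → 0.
Direct substitution at x = 0 gives 3 + 3·π/2.

Final answer: 3 + 3·π/2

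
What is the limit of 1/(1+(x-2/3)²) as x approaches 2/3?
Direct substitution at x = 2/3 gives 1.

Final answer: 1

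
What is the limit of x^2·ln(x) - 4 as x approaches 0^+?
The product is a 0·∞ indeterminate form at x → 0⁺.
Rewrite the product as ln(x) / x^(-2) and apply L'Hôpital, or use the standard hierarchy x^(-2) ≫ |ln x| as x → 0⁺.
The indeterminate product → 0, so the limit = -4.

Final answer: -4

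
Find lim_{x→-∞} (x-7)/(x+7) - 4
Evaluate the dominant behaviour as x → -∞; each term tends to a finite value or vanishes.
Limit = -3.

Final answer: -3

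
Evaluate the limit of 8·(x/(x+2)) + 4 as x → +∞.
Evaluate the dominant behaviour as x → +∞; each term tends to a finite value or vanishes.
Limit = 12.

Final answer: 12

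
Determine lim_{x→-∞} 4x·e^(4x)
This is a 0·∞ indeterminate form at x → -∞.
Rewrite the product as 4x / e^(-4x) (an ∞/∞ form) and apply L'Hôpital, or use the standard hierarchy e^(4|x|) ≫ |x| as x → -∞.
The indeterminate product → 0, so the limit = 0.

Final answer: 0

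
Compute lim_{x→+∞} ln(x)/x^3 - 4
The quotient is an ∞/∞ indeterminate form as x → +∞.
The polynomial denominator x^3 dominates the logarithmic numerator (any positive power of x ≫ ln(x) as x → ∞), so the quotient → 0.
Adding the constant: 0 - 4 = -4. Limit = -4.

Final answer: -4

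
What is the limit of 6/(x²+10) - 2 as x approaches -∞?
Evaluate the dominant behaviour as x → -∞; each term tends to a finite value or vanishes.
Limit = -2.

Final answer: -2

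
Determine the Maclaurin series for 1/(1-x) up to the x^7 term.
x^7 + x^6 + x^5 + x^4 + x^3 + x^2 + x + 1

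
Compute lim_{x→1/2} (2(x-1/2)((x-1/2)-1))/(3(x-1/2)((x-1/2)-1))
Both numerator and denominator → 0 as x → 1/2; this is a 0/0 indeterminate form.
Expand each to leading order near x = 1/2: numerator ~ -2·(x - 1/2), denominator ~ -3·(x - 1/2).
The limit of the ratio is 2/3.

Final answer: 2/3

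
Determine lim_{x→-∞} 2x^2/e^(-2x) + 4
The quotient is an ∞/∞ indeterminate form as x → -∞.
Compare growth rates of the dominant terms (exponentials ≫ polynomials ≫ logarithms), or apply L'Hôpital's rule; the quotient → 0.
Adding the constant: 0 + 4 = 4. Limit = 4.

Final answer: 4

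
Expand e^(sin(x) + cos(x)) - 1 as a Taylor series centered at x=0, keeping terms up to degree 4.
-5·e·x^4/24 - e·x^3/2 + e·x - 1 + e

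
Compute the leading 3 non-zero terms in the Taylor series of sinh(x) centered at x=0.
x^5/120 + x^3/6 + x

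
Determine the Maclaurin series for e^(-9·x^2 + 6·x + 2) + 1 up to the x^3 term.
-18·x^3·e^(2) + 9·x^2·e^(2) + 6·x·e^(2) + 1 + e^(2)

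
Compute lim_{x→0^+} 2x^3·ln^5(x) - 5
The product is a 0·∞ indeterminate form at x → 0⁺.
Rewrite the product as 2·ln^5(x) / x^(-3) and apply L'Hôpital, or use the standard hierarchy x^(-3) ≫ |ln x|^5 as x → 0⁺.
The indeterminate product → 0, so the limit = -5.

Final answer: -5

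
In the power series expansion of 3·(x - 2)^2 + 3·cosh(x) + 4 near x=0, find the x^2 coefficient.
Expand to order 2: 3·(x - 2)^2 + 3·cosh(x) + 4 = 9·x^2/2 - 12·x + 19 + O(x^3).
The coefficient of x^2 is 9/2.

Final answer: 9/2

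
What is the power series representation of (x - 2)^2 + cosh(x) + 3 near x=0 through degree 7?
x^6/720 + x^4/24 + 3·x^2/2 - 4·x + 8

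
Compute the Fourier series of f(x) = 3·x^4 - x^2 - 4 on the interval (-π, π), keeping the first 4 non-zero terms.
(148 - 24·π^2)·cos(x) + (-10 + 6·π^2)·cos(2·x) + (20/9 - 8·π^2/3)·cos(3·x) - 4 - π^2/3 + 3·π^4/5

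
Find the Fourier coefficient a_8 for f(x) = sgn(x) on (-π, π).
a_8 = (1/π) ∫_{-π}^{π} f(x)·cos(8x) dx.
Evaluate the integral (use parity and integration by parts as needed): a_8 = 0.

Final answer: 0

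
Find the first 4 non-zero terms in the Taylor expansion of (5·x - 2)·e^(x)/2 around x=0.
13·x^3/12 + 2·x^2 + 3·x/2 - 1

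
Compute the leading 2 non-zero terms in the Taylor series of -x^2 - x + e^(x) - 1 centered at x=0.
x^3/6 - x^2/2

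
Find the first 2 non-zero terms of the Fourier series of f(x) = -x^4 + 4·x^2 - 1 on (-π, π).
(-64 + 8·π^2)·cos(x) - π^4/5 - 1 + 4·π^2/3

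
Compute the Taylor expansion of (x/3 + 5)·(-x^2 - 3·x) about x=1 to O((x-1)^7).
-64/3 - 28·(x - 1) - 7·(x - 1)^2 - (x - 1)^3/3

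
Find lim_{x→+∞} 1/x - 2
Evaluate the dominant behaviour as x → +∞; each term tends to a finite value or vanishes.
Limit = -2.

Final answer: -2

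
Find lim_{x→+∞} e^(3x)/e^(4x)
This is an ∞/∞ indeterminate form as x → +∞.
Rewrite e^(3x)/e^(4x) = e^((3−4)x) = e^(-x); the exponent coefficient is -1 < 0 so e^(-x) → 0.
Limit = 0.

Final answer: 0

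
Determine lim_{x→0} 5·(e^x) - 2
Direct substitution at x = 0 gives 3.

Final answer: 3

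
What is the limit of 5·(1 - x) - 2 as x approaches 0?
Direct substitution at x = 0 gives 3.

Final answer: 3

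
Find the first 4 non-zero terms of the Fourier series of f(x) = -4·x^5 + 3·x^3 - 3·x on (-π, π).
(-1002 - 8·π^4 + 166·π^2)·sin(x) + (-23·π^2 + 75/2 + 4·π^4)·sin(2·x) + (-8·π^4/3 - 590/81 + 214·π^2/27)·sin(3·x) + (-4·π^2 + 3 + 2·π^4)·sin(4·x)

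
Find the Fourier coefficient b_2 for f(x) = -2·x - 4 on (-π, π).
b_2 = (1/π) ∫_{-π}^{π} f(x)·sin(2x) dx.
Evaluate the integral (use parity and integration by parts as needed): b_2 = 2.

Final answer: 2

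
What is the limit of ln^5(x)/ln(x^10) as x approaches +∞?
This is an ∞/∞ indeterminate form as x → +∞.
Write ln(x^10) = 10·ln(x), reducing the quotient to ln^4(x)/10 → ∞.
Limit = ∞.

Final answer: ∞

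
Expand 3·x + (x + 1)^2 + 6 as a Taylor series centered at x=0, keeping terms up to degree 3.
x^2 + 5·x + 7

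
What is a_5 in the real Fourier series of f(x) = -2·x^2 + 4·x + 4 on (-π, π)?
a_5 = (1/π) ∫_{-π}^{π} f(x)·cos(5x) dx.
Evaluate the integral (use parity and integration by parts as needed): a_5 = 8/25.

Final answer: 8/25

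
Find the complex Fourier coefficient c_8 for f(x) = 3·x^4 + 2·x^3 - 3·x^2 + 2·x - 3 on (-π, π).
Compute the real Fourier coefficients first: a_8 = -57/256 + 3·π^2/8, b_8 = -π^2/2 - 29/64.
Then c_8 = (a_8 − i·b_8)/2 = -57/512 + 3·π^2/16 + 29·i/128 + i·π^2/4.

Final answer: -57/512 + 3·π^2/16 + 29·i/128 + i·π^2/4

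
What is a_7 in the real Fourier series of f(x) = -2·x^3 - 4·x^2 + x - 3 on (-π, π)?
a_7 = (1/π) ∫_{-π}^{π} f(x)·cos(7x) dx.
Evaluate the integral (use parity and integration by parts as needed): a_7 = 16/49.

Final answer: 16/49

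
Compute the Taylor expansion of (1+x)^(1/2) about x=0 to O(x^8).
33·x^7/2048 - 21·x^6/1024 + 7·x^5/256 - 5·x^4/128 + x^3/16 - x^2/8 + x/2 + 1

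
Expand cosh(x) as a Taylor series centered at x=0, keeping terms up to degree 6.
x^6/720 + x^4/24 + x^2/2 + 1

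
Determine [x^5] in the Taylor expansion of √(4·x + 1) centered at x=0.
Expand to order 5: √(4·x + 1) = 28·x^5 - 10·x^4 + 4·x^3 - 2·x^2 + 2·x + 1 + O(x^6).
The coefficient of x^5 is 28.

Final answer: 28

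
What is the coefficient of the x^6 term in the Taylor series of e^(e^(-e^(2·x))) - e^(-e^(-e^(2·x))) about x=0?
-4·e^(-1 + e^(-1))/5 - 4·e^(-1 - e^(-1))/5 - 88·e^(-2 - e^(-1))/45 - 16·e^(-4 + e^(-1))/9 - 4·e^(-6 - e^(-1))/45 + 4·e^(-6 + e^(-1))/45 + 16·e^(-4 - e^(-1))/9 + 4·e^(-3 - e^(-1))/3 + 4·e^(-3 + e^(-1))/3 + 88·e^(-2 + e^(-1))/45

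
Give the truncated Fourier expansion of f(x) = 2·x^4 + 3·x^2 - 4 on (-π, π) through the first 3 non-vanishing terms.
(84 - 16·π^2)·cos(x) + (-3 + 4·π^2)·cos(2·x) - 4 + π^2 + 2·π^4/5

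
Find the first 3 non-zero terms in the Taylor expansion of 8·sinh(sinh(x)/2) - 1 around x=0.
5·x^3/6 + 4·x - 1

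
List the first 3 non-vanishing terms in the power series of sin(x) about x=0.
x^5/120 - x^3/6 + x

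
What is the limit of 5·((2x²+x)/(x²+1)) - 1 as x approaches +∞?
Evaluate the dominant behaviour as x → +∞; each term tends to a finite value or vanishes.
Limit = 9.

Final answer: 9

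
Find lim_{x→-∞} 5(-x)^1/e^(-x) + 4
The quotient is an ∞/∞ indeterminate form as x → -∞.
Compare growth rates of the dominant terms (exponentials ≫ polynomials ≫ logarithms), or apply L'Hôpital's rule; the quotient → 0.
Adding the constant: 0 + 4 = 4. Limit = 4.

Final answer: 4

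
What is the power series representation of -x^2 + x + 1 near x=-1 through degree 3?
-1 + 3·(x + 1) - (x + 1)^2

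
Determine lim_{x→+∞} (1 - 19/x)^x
As x → +∞: this is the defining limit (1 - 19/x)^x → e^(-19).
Limit = e^(-19).

Final answer: e^(-19)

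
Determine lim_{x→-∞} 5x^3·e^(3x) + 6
The product is a 0·∞ indeterminate form at x → -∞.
Rewrite the product as 5x^3 / e^(-3x) (an ∞/∞ form) and apply L'Hôpital, or use the standard hierarchy e^(3|x|) ≫ |x^3| as x → -∞.
The indeterminate product → 0, so the limit = 6.

Final answer: 6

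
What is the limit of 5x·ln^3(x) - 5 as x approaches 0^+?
The product is a 0·∞ indeterminate form at x → 0⁺.
Rewrite the product as 5·ln^3(x) / x^(-1) and apply L'Hôpital, or use the standard hierarchy x^(-1) ≫ |ln x|^3 as x → 0⁺.
The indeterminate product → 0, so the limit = -5.

Final answer: -5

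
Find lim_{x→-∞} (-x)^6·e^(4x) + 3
The product is a 0·∞ indeterminate form at x → -∞.
Rewrite the product as (-x)^6 / e^(-4x) (an ∞/∞ form) and apply L'Hôpital, or use the standard hierarchy e^(4|x|) ≫ |(-x)^6| as x → -∞.
The indeterminate product → 0, so the limit = 3.

Final answer: 3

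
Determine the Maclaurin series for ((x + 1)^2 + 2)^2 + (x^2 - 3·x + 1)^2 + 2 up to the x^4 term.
2·x^4 - 2·x^3 + 21·x^2 + 6·x + 12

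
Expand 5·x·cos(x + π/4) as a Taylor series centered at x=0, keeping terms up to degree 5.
5·√(2)·x^5/48 + 5·√(2)·x^4/12 - 5·√(2)·x^3/4 - 5·√(2)·x^2/2 + 5·√(2)·x/2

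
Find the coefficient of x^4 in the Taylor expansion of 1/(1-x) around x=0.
Expand to order 4: 1/(1-x) = x^4 + x^3 + x^2 + x + 1 + O(x^5).
The coefficient of x^4 is 1.

Final answer: 1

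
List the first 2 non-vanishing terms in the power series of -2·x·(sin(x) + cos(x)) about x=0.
-2·x^2 - 2·x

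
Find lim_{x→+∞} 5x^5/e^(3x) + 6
The quotient is an ∞/∞ indeterminate form as x → +∞.
The exponential denominator e^(3x) dominates the polynomial numerator (e^x ≫ x^5 as x → ∞), so the quotient → 0.
Adding the constant: 0 + 6 = 6. Limit = 6.

Final answer: 6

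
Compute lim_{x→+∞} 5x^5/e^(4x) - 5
The quotient is an ∞/∞ indeterminate form as x → +∞.
The exponential denominator e^(4x) dominates the polynomial numerator (e^x ≫ x^5 as x → ∞), so the quotient → 0.
Adding the constant: 0 - 5 = -5. Limit = -5.

Final answer: -5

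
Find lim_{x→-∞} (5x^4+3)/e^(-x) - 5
The quotient is an ∞/∞ indeterminate form as x → -∞.
Compare growth rates of the dominant terms (exponentials ≫ polynomials ≫ logarithms), or apply L'Hôpital's rule; the quotient → 0.
Adding the constant: 0 - 5 = -5. Limit = -5.

Final answer: -5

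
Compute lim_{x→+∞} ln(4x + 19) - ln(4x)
This is an ∞ − ∞ indeterminate form.
Combine the logarithms: ln(4x+19) − ln(4x) = ln((4x+19)/(4x)) = ln(1 + 19/(4x)) → ln(1) = 0.
Limit = 0.

Final answer: 0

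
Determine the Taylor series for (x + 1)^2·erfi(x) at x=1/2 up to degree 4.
9·erfi(1/2)/4 + (6·√(π)·erfi(1/2) + 9·e^(1/4))·(x - 1/2)/(2·√(π)) + (4·√(π)·erfi(1/2) + 33·e^(1/4))·(x - 1/2)^2/(4·√(π)) + 29·e^(1/4)·(x - 1/2)^3/(4·√(π)) + 85·e^(1/4)·(x - 1/2)^4/(16·√(π))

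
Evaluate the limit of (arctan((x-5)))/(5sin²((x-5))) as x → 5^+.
Both numerator and denominator → 0 as x → 5^+; this is a 0/0 indeterminate form.
Expand each to leading order near x = 5: numerator ~ (x - 5), denominator ~ 5·(x - 5)^2.
The limit of the ratio is ∞.

Final answer: ∞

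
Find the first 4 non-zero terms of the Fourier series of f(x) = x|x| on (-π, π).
(-8 + 2·π^2)·sin(x)/π - π·sin(2·x) + (-8 + 18·π^2)·sin(3·x)/(27·π) - π·sin(4·x)/2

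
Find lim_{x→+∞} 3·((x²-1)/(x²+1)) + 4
Evaluate the dominant behaviour as x → +∞; each term tends to a finite value or vanishes.
Limit = 7.

Final answer: 7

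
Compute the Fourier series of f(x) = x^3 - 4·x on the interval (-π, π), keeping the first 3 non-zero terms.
(-20 + 2·π^2)·sin(x) + (11/2 - π^2)·sin(2·x) + (-28/9 + 2·π^2/3)·sin(3·x)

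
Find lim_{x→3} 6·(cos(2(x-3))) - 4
Direct substitution at x = 3 gives 2.

Final answer: 2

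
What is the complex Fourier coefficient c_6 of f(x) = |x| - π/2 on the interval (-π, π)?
Compute the real Fourier coefficients first: a_6 = 0, b_6 = 0.
Then c_6 = (a_6 − i·b_6)/2 = 0.

Final answer: 0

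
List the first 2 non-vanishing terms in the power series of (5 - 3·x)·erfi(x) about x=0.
-6·x^2/√(π) + 10·x/√(π)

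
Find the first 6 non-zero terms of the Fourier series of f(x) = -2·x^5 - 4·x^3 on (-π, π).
(-432 - 4·π^4 + 72·π^2)·sin(x) + (-6·π^2 + 9 + 2·π^4)·sin(2·x) + (-4·π^4/3 - 16/81 + 8·π^2/27)·sin(3·x) + (-9/32 + 3·π^2/4 + π^4)·sin(4·x) + (-4·π^4/5 - 24·π^2/25 + 144/625)·sin(5·x) + (-13/81 + 26·π^2/27 + 2·π^4/3)·sin(6·x)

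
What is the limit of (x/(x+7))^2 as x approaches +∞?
As x → +∞: x/(x+7) = 1/(1 + 7/x) → 1, and the 2nd power of a limit-1 base also → 1.
Limit = 1.

Final answer: 1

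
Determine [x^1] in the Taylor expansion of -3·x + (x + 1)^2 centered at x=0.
Expand to order 1: -3·x + (x + 1)^2 = 1 - x + O(x^2).
The coefficient of x^1 is -1.

Final answer: -1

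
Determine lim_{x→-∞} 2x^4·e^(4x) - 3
The product is a 0·∞ indeterminate form at x → -∞.
Rewrite the product as 2x^4 / e^(-4x) (an ∞/∞ form) and apply L'Hôpital, or use the standard hierarchy e^(4|x|) ≫ |x^4| as x → -∞.
The indeterminate product → 0, so the limit = -3.

Final answer: -3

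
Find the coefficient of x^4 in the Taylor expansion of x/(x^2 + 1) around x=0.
Expand to order 4: x/(x^2 + 1) = -x^3 + x + O(x^5).
The coefficient of x^4 is 0.

Final answer: 0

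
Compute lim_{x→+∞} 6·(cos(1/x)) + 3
Evaluate the dominant behaviour as x → +∞; each term tends to a finite value or vanishes.
Limit = 9.

Final answer: 9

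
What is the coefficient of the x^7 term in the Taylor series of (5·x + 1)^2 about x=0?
Expand to order 7: (5·x + 1)^2 = 25·x^2 + 10·x + 1 + O(x^8).
The coefficient of x^7 is 0.

Final answer: 0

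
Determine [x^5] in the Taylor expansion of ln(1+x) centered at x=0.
Expand to order 5: ln(1+x) = x^5/5 - x^4/4 + x^3/3 - x^2/2 + x + O(x^6).
The coefficient of x^5 is 1/5.

Final answer: 1/5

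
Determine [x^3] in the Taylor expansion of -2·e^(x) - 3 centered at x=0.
Expand to order 3: -2·e^(x) - 3 = -x^3/3 - x^2 - 2·x - 5 + O(x^4).
The coefficient of x^3 is -1/3.

Final answer: -1/3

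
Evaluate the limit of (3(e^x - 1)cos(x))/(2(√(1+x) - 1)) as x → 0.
Both numerator and denominator → 0 as x → 0; this is a 0/0 indeterminate form.
Expand each to leading order near x = 0: numerator ~ 3·x, denominator ~ x.
The limit of the ratio is 3.

Final answer: 3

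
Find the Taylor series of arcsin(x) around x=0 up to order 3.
x^3/6 + x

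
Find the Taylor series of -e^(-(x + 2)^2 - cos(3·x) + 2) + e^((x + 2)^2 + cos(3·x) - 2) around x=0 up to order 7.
x^7·(-6509·e^(3)/1260 + 60271·e^(-3)/1260) + x^6·(-8837·e^(-3)/144 + 17557·e^(3)/720) + x^5·(853·e^(-3)/15 + 46·e^(3)/5) + x^4·(-47·e^(3)/6 - 497·e^(-3)/12) + x^3·(-10·e^(3)/3 + 74·e^(-3)/3) + x^2·(-23·e^(-3)/2 + 9·e^(3)/2) + x·(4·e^(-3) + 4·e^(3)) - e^(-3) + e^(3)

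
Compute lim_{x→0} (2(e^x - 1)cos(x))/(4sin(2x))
Both numerator and denominator → 0 as x → 0; this is a 0/0 indeterminate form.
Expand each to leading order near x = 0: numerator ~ 2·x, denominator ~ 8·x.
The limit of the ratio is 1/4.

Final answer: 1/4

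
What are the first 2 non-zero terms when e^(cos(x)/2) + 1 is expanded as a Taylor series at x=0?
-x^2·e^(1/2)/4 + 1 + e^(1/2)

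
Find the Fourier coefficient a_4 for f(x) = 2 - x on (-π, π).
a_4 = (1/π) ∫_{-π}^{π} f(x)·cos(4x) dx.
Evaluate the integral (use parity and integration by parts as needed): a_4 = 0.

Final answer: 0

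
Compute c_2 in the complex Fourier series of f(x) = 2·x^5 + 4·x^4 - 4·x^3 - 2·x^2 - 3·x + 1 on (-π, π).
Compute the real Fourier coefficients first: a_2 = -14 + 8·π^2, b_2 = -2·π^4 - 18 + 14·π^2.
Then c_2 = (a_2 − i·b_2)/2 = -7 + 4·π^2 - 7·i·π^2 + 9·i + i·π^4.

Final answer: -7 + 4·π^2 - 7·i·π^2 + 9·i + i·π^4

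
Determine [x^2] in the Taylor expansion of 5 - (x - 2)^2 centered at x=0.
Expand to order 2: 5 - (x - 2)^2 = -x^2 + 4·x + 1 + O(x^3).
The coefficient of x^2 is -1.

Final answer: -1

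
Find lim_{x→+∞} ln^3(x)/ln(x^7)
This is an ∞/∞ indeterminate form as x → +∞.
Write ln(x^7) = 7·ln(x), reducing the quotient to ln^2(x)/7 → ∞.
Limit = ∞.

Final answer: ∞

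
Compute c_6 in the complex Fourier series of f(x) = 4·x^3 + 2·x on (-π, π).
Compute the real Fourier coefficients first: a_6 = 0, b_6 = -4·π^2/3 - 4/9.
Then c_6 = (a_6 − i·b_6)/2 = 2·i/9 + 2·i·π^2/3.

Final answer: 2·i/9 + 2·i·π^2/3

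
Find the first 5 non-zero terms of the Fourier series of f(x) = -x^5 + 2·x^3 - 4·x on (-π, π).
(-272 - 2·π^4 + 44·π^2)·sin(x) + (-7·π^2 + 29/2 + π^4)·sin(2·x) + (-2·π^4/3 - 368/81 + 76·π^2/27)·sin(3·x) + (-13·π^2/8 + 167/64 + π^4/2)·sin(4·x) + (-2·π^4/5 - 1168/625 + 28·π^2/25)·sin(5·x)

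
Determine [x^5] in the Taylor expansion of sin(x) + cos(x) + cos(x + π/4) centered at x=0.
Expand to order 5: sin(x) + cos(x) + cos(x + π/4) = x^5·(1/120 - √(2)/240) + x^4·(√(2)/48 + 1/24) + x^3·(-1/6 + √(2)/12) + x^2·(-1/2 - √(2)/4) + x·(1 - √(2)/2) + √(2)/2 + 1 + O(x^6).
The coefficient of x^5 is 1/120 - √(2)/240.

Final answer: 1/120 - √(2)/240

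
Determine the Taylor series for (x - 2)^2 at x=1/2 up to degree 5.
9/4 - 3·(x - 1/2) + (x - 1/2)^2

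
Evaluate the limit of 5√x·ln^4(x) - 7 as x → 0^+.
The product is a 0·∞ indeterminate form at x → 0⁺.
Rewrite the product as 5·ln^4(x) / x^(-1/2) and apply L'Hôpital, or use the standard hierarchy x^(-1/2) ≫ |ln x|^4 as x → 0⁺.
The indeterminate product → 0, so the limit = -7.

Final answer: -7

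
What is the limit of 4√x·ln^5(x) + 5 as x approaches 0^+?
The product is a 0·∞ indeterminate form at x → 0⁺.
Rewrite the product as 4·ln^5(x) / x^(-1/2) and apply L'Hôpital, or use the standard hierarchy x^(-1/2) ≫ |ln x|^5 as x → 0⁺.
The indeterminate product → 0, so the limit = 5.

Final answer: 5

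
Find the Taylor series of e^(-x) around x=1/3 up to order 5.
e^(-1/3) - e^(-1/3)·(x - 1/3) + e^(-1/3)·(x - 1/3)^2/2 - e^(-1/3)·(x - 1/3)^3/6 + e^(-1/3)·(x - 1/3)^4/24 - e^(-1/3)·(x - 1/3)^5/120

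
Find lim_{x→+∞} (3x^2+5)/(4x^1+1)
This is an ∞/∞ indeterminate form as x → +∞.
Divide numerator and denominator by x^2 and let the lower-order terms vanish; the numerator's degree 2 exceeds the denominator's degree 1, so the quotient diverges.
Limit = ∞.

Final answer: ∞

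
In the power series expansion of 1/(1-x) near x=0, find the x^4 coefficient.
Expand to order 4: 1/(1-x) = x^4 + x^3 + x^2 + x + 1 + O(x^5).
The coefficient of x^4 is 1.

Final answer: 1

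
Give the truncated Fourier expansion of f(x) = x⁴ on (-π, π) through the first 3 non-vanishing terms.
(48 - 8·π^2)·cos(x) + (-3 + 2·π^2)·cos(2·x) + π^4/5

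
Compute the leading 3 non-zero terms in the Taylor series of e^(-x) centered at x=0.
x^2/2 - x + 1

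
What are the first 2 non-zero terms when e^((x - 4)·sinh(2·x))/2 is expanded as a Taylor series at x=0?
1/2 - 4·x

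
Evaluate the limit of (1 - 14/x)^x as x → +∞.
As x → +∞: this is the defining limit (1 - 14/x)^x → e^(-14).
Limit = e^(-14).

Final answer: e^(-14)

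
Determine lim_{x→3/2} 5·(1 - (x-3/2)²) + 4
Direct substitution at x = 3/2 gives 9.

Final answer: 9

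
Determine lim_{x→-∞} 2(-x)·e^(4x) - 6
The product is a 0·∞ indeterminate form at x → -∞.
Rewrite the product as 2(-x) / e^(-4x) (an ∞/∞ form) and apply L'Hôpital, or use the standard hierarchy e^(4|x|) ≫ |(-x)| as x → -∞.
The indeterminate product → 0, so the limit = -6.

Final answer: -6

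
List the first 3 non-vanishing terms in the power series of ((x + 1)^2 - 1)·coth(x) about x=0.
2·x^2/3 + x + 2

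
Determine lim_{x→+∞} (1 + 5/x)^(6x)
As x → +∞: write (1 + 5/x)^(6x) = ((1 + 5/x)^x)^6 → (e^5)^6 = e^30.
Limit = e^(30).

Final answer: e^(30)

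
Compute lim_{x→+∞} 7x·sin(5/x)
As x → +∞: let u = 5/x → 0⁺; then 7·x·sin(5/x) = 7·5·sin(u)/u → 7·5·1 = 35.
Limit = 35.

Final answer: 35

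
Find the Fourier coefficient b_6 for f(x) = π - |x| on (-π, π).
b_6 = (1/π) ∫_{-π}^{π} f(x)·sin(6x) dx.
Evaluate the integral (use parity and integration by parts as needed): b_6 = 0.

Final answer: 0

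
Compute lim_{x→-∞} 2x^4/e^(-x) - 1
The quotient is an ∞/∞ indeterminate form as x → -∞.
Compare growth rates of the dominant terms (exponentials ≫ polynomials ≫ logarithms), or apply L'Hôpital's rule; the quotient → 0.
Adding the constant: 0 - 1 = -1. Limit = -1.

Final answer: -1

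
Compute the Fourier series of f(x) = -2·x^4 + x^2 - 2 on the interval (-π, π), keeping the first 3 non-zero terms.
(-100 + 16·π^2)·cos(x) + (7 - 4·π^2)·cos(2·x) - 2·π^4/5 - 2 + π^2/3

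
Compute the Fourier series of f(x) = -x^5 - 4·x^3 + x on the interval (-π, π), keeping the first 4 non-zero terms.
(-2·π^4 - 190 + 32·π^2)·sin(x) + (-π^2 + 1/2 + π^4)·sin(2·x) + (-2·π^4/3 - 32·π^2/27 + 118/81)·sin(3·x) + (-65/64 + 11·π^2/8 + π^4/2)·sin(4·x)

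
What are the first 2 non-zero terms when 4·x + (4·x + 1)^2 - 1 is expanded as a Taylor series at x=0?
16·x^2 + 12·x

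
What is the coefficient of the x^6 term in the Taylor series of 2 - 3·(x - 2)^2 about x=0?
Expand to order 6: 2 - 3·(x - 2)^2 = -3·x^2 + 12·x - 10 + O(x^7).
The coefficient of x^6 is 0.

Final answer: 0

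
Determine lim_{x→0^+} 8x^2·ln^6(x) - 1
The product is a 0·∞ indeterminate form at x → 0⁺.
Rewrite the product as 8·ln^6(x) / x^(-2) and apply L'Hôpital, or use the standard hierarchy x^(-2) ≫ |ln x|^6 as x → 0⁺.
The indeterminate product → 0, so the limit = -1.

Final answer: -1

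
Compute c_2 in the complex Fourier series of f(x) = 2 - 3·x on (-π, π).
Compute the real Fourier coefficients first: a_2 = 0, b_2 = 3.
Then c_2 = (a_2 − i·b_2)/2 = -3·i/2.

Final answer: -3·i/2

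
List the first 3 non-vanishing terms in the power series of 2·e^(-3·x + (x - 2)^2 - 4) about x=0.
51·x^2 - 14·x + 2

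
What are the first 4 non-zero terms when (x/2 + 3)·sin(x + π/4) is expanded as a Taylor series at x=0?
-3·√(2)·x^3/8 - √(2)·x^2/2 + 7·√(2)·x/4 + 3·√(2)/2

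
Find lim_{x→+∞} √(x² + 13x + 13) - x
This is an ∞ − ∞ indeterminate form.
Multiply and divide by the conjugate √(x²+13x + 13) + x; the x² terms cancel, leaving (13x + 13)/(√(x²+13x + 13)+x) → 13/2.
Limit = 13/2.

Final answer: 13/2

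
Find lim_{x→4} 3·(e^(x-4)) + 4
Direct substitution at x = 4 gives 7.

Final answer: 7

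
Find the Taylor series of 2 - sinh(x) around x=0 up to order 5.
-x^5/120 - x^3/6 - x + 2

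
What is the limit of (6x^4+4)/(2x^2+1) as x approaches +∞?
This is an ∞/∞ indeterminate form as x → +∞.
Divide numerator and denominator by x^4 and let the lower-order terms vanish; the numerator's degree 4 exceeds the denominator's degree 2, so the quotient diverges.
Limit = ∞.

Final answer: ∞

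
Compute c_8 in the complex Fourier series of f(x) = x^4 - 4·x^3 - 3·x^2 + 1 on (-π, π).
Compute the real Fourier coefficients first: a_8 = -51/256 + π^2/8, b_8 = -3/32 + π^2.
Then c_8 = (a_8 − i·b_8)/2 = -51/512 + π^2/16 - i·π^2/2 + 3·i/64.

Final answer: -51/512 + π^2/16 - i·π^2/2 + 3·i/64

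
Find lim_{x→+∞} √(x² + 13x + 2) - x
This is an ∞ − ∞ indeterminate form.
Multiply and divide by the conjugate √(x²+13x + 2) + x; the x² terms cancel, leaving (13x + 2)/(√(x²+13x + 2)+x) → 13/2.
Limit = 13/2.

Final answer: 13/2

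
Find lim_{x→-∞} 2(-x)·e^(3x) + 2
The product is a 0·∞ indeterminate form at x → -∞.
Rewrite the product as 2(-x) / e^(-3x) (an ∞/∞ form) and apply L'Hôpital, or use the standard hierarchy e^(3|x|) ≫ |(-x)| as x → -∞.
The indeterminate product → 0, so the limit = 2.

Final answer: 2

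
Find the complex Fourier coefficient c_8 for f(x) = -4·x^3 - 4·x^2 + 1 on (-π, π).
Compute the real Fourier coefficients first: a_8 = -1/4, b_8 = -3/32 + π^2.
Then c_8 = (a_8 − i·b_8)/2 = -1/8 - i·π^2/2 + 3·i/64.

Final answer: -1/8 - i·π^2/2 + 3·i/64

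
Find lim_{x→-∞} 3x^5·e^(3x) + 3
The product is a 0·∞ indeterminate form at x → -∞.
Rewrite the product as 3x^5 / e^(-3x) (an ∞/∞ form) and apply L'Hôpital, or use the standard hierarchy e^(3|x|) ≫ |x^5| as x → -∞.
The indeterminate product → 0, so the limit = 3.

Final answer: 3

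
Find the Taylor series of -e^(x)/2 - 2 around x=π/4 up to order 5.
-2 - e^(π/4)/2 - e^(π/4)·(x - π/4)/2 - e^(π/4)·(x - π/4)^2/4 - e^(π/4)·(x - π/4)^3/12 - e^(π/4)·(x - π/4)^4/48 - e^(π/4)·(x - π/4)^5/240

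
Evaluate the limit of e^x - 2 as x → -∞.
Evaluate the dominant behaviour as x → -∞; each term tends to a finite value or vanishes.
Limit = -2.

Final answer: -2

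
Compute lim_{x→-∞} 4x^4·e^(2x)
This is a 0·∞ indeterminate form at x → -∞.
Rewrite the product as 4x^4 / e^(-2x) (an ∞/∞ form) and apply L'Hôpital, or use the standard hierarchy e^(2|x|) ≫ |x^4| as x → -∞.
The indeterminate product → 0, so the limit = 0.

Final answer: 0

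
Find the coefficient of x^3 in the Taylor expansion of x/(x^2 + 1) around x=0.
Expand to order 3: x/(x^2 + 1) = -x^3 + x + O(x^4).
The coefficient of x^3 is -1.

Final answer: -1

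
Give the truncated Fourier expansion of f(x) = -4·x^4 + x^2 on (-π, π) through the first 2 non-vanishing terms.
(-196 + 32·π^2)·cos(x) - 4·π^4/5 + π^2/3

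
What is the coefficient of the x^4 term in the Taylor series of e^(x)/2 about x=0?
Expand to order 4: e^(x)/2 = x^4/48 + x^3/12 + x^2/4 + x/2 + 1/2 + O(x^5).
The coefficient of x^4 is 1/48.

Final answer: 1/48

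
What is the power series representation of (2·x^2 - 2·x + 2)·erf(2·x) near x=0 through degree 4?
32·x^4/(3·√(π)) - 8·x^3/(3·√(π)) - 8·x^2/√(π) + 8·x/√(π)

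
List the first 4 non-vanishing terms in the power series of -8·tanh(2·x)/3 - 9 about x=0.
-512·x^5/45 + 64·x^3/9 - 16·x/3 - 9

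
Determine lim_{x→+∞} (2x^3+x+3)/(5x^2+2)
This is an ∞/∞ indeterminate form as x → +∞.
Divide numerator and denominator by x^3 and let the lower-order terms vanish; the numerator's degree 3 exceeds the denominator's degree 2, so the quotient diverges.
Limit = ∞.

Final answer: ∞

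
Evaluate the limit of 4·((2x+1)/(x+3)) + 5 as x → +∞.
Evaluate the dominant behaviour as x → +∞; each term tends to a finite value or vanishes.
Limit = 13.

Final answer: 13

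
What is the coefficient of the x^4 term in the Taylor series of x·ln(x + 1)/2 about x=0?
Expand to order 4: x·ln(x + 1)/2 = x^4/6 - x^3/4 + x^2/2 + O(x^5).
The coefficient of x^4 is 1/6.

Final answer: 1/6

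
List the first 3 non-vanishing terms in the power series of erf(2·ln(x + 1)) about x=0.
-4·x^3/√(π) - 2·x^2/√(π) + 4·x/√(π)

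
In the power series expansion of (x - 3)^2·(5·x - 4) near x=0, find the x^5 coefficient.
Expand to order 5: (x - 3)^2·(5·x - 4) = 5·x^3 - 34·x^2 + 69·x - 36 + O(x^6).
The coefficient of x^5 is 0.

Final answer: 0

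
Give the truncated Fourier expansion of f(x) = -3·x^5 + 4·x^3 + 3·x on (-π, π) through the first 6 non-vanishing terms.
(-762 - 6·π^4 + 128·π^2)·sin(x) + (-19·π^2 + 51/2 + 3·π^4)·sin(2·x) + (-2·π^4 - 74/27 + 64·π^2/9)·sin(3·x) + (-31·π^2/8 - 3/64 + 3·π^4/2)·sin(4·x) + (-6·π^4/5 + 366/625 + 64·π^2/25)·sin(5·x) + (-17·π^2/9 - 37/54 + π^4)·sin(6·x)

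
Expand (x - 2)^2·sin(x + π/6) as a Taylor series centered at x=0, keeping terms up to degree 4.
x^4·(-1/6 + √(3)/3) + x^3·(√(3)/6 + 1) + x^2·(-2·√(3) - 1/2) + x·(-2 + 2·√(3)) + 2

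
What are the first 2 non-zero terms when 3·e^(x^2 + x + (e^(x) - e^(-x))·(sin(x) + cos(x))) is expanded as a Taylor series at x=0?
9·x + 3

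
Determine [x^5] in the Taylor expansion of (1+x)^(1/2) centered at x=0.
Expand to order 5: (1+x)^(1/2) = 7·x^5/256 - 5·x^4/128 + x^3/16 - x^2/8 + x/2 + 1 + O(x^6).
The coefficient of x^5 is 7/256.

Final answer: 7/256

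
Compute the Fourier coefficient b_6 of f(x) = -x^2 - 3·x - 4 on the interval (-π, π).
b_6 = (1/π) ∫_{-π}^{π} f(x)·sin(6x) dx.
Evaluate the integral (use parity and integration by parts as needed): b_6 = 1.

Final answer: 1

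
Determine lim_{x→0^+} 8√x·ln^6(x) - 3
The product is a 0·∞ indeterminate form at x → 0⁺.
Rewrite the product as 8·ln^6(x) / x^(-1/2) and apply L'Hôpital, or use the standard hierarchy x^(-1/2) ≫ |ln x|^6 as x → 0⁺.
The indeterminate product → 0, so the limit = -3.

Final answer: -3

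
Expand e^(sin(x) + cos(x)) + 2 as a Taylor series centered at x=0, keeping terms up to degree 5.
e·x^5/10 - 5·e·x^4/24 - e·x^3/2 + e·x + 2 + e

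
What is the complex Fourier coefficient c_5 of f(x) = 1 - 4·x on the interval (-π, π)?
Compute the real Fourier coefficients first: a_5 = 0, b_5 = -8/5.
Then c_5 = (a_5 − i·b_5)/2 = 4·i/5.

Final answer: 4·i/5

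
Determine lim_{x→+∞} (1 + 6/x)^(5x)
As x → +∞: write (1 + 6/x)^(5x) = ((1 + 6/x)^x)^5 → (e^6)^5 = e^30.
Limit = e^(30).

Final answer: e^(30)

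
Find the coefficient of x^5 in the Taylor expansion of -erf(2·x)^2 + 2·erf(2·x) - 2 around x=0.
Expand to order 5: -erf(2·x)^2 + 2·erf(2·x) - 2 = 64·x^5/(5·√(π)) + 128·x^4/(3·π) - 32·x^3/(3·√(π)) - 16·x^2/π + 8·x/√(π) - 2 + O(x^6).
The coefficient of x^5 is 64/(5·√(π)).

Final answer: 64/(5·√(π))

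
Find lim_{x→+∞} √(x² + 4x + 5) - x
As x → +∞: multiply by the conjugate to get (4x+5)/(√(x²+4x+5)+x); the denominator ~ 2x, so the limit is 4/2 = 2.
Limit = 2.

Final answer: 2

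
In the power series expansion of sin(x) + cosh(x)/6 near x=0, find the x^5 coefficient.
Expand to order 5: sin(x) + cosh(x)/6 = x^5/120 + x^4/144 - x^3/6 + x^2/12 + x + 1/6 + O(x^6).
The coefficient of x^5 is 1/120.

Final answer: 1/120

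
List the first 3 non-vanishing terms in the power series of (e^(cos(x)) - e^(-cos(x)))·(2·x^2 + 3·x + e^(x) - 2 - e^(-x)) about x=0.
x^2·(-e^(-1) + 3·e) + x·(-5·e^(-1) + 5·e) - 2·e + 2·e^(-1)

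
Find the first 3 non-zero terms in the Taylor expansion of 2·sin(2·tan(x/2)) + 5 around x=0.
-x^3/6 + 2·x + 5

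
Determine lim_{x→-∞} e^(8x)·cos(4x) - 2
Evaluate the dominant behaviour as x → -∞; each term tends to a finite value or vanishes.
Limit = -2.

Final answer: -2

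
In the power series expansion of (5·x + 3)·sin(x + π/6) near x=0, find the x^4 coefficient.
Expand to order 4: (5·x + 3)·sin(x + π/6) = x^4·(1/16 - 5·√(3)/12) + x^3·(-5/4 - √(3)/4) + x^2·(-3/4 + 5·√(3)/2) + x·(5/2 + 3·√(3)/2) + 3/2 + O(x^5).
The coefficient of x^4 is 1/16 - 5·√(3)/12.

Final answer: 1/16 - 5·√(3)/12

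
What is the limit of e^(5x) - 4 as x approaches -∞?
Evaluate the dominant behaviour as x → -∞; each term tends to a finite value or vanishes.
Limit = -4.

Final answer: -4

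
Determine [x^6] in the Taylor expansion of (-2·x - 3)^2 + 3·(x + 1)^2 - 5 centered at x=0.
Expand to order 6: (-2·x - 3)^2 + 3·(x + 1)^2 - 5 = 7·x^2 + 18·x + 7 + O(x^7).
The coefficient of x^6 is 0.

Final answer: 0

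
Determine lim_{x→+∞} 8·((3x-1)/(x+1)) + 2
Evaluate the dominant behaviour as x → +∞; each term tends to a finite value or vanishes.
Limit = 26.

Final answer: 26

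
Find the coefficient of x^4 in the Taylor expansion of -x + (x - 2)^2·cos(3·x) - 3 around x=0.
Expand to order 4: -x + (x - 2)^2·cos(3·x) - 3 = 9·x^4 + 18·x^3 - 17·x^2 - 5·x + 1 + O(x^5).
The coefficient of x^4 is 9.

Final answer: 9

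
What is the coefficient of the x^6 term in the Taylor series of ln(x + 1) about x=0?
Expand to order 6: ln(x + 1) = -x^6/6 + x^5/5 - x^4/4 + x^3/3 - x^2/2 + x + O(x^7).
The coefficient of x^6 is -1/6.

Final answer: -1/6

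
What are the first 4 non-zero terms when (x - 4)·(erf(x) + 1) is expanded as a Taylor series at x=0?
8·x^3/(3·√(π)) + 2·x^2/√(π) + x·(1 - 8/√(π)) - 4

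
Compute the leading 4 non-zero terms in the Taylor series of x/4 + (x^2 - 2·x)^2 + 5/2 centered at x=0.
-4·x^3 + 4·x^2 + x/4 + 5/2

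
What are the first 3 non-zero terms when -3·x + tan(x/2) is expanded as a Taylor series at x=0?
x^5/240 + x^3/24 - 5·x/2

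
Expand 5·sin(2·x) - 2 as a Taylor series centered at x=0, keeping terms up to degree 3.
-20·x^3/3 + 10·x - 2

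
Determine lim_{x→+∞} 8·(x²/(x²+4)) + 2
Evaluate the dominant behaviour as x → +∞; each term tends to a finite value or vanishes.
Limit = 10.

Final answer: 10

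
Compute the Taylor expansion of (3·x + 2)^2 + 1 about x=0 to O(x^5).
9·x^2 + 12·x + 5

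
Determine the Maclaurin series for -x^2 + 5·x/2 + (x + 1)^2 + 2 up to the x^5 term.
9·x/2 + 3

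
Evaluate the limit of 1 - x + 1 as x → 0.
Direct substitution at x = 0 gives 2.

Final answer: 2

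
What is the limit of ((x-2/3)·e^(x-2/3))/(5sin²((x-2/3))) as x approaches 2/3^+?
Both numerator and denominator → 0 as x → 2/3^+; this is a 0/0 indeterminate form.
Expand each to leading order near x = 2/3: numerator ~ (x - 2/3), denominator ~ 5·(x - 2/3)^2.
The limit of the ratio is ∞.

Final answer: ∞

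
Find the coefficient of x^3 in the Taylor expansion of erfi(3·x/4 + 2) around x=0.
Expand to order 3: erfi(3·x/4 + 2) = 81·x^3·e^(4)/(32·√(π)) + 9·x^2·e^(4)/(4·√(π)) + 3·x·e^(4)/(2·√(π)) + erfi(2) + O(x^4).
The coefficient of x^3 is 81·e^(4)/(32·√(π)).

Final answer: 81·e^(4)/(32·√(π))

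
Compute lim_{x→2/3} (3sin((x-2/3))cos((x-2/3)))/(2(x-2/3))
Both numerator and denominator → 0 as x → 2/3; this is a 0/0 indeterminate form.
Expand each to leading order near x = 2/3: numerator ~ 3·(x - 2/3), denominator ~ 2·(x - 2/3).
The limit of the ratio is 3/2.

Final answer: 3/2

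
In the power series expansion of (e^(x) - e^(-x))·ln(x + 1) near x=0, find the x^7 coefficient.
Expand to order 7: (e^(x) - e^(-x))·ln(x + 1) = -17·x^7/40 + 19·x^6/36 - 2·x^5/3 + x^4 - x^3 + 2·x^2 + O(x^8).
The coefficient of x^7 is -17/40.

Final answer: -17/40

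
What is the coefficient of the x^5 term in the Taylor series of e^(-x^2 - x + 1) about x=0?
Expand to order 5: e^(-x^2 - x + 1) = -41·e·x^5/120 + e·x^4/24 + 5·e·x^3/6 - e·x^2/2 - e·x + e + O(x^6).
The coefficient of x^5 is -41·e/120.

Final answer: -41·e/120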